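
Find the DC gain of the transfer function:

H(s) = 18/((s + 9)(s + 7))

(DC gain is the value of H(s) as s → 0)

DC gain = H(0) = 18/(9 × 7) = 18/63 = 0.2857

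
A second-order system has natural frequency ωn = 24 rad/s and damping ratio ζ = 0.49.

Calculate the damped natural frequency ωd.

ωd = ωn√(1 - ζ²) = 24√(1 - 0.49²) = 20.92 rad/s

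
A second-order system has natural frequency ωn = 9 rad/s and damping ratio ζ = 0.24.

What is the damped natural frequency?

ωd = ωn√(1 - ζ²) = 9√(1 - 0.24²) = 8.74 rad/s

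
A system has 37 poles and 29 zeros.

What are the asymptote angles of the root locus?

n - m = 37 - 29 = 8. Angles: θk = (2k + 1)·180°/8 = 22.5°, 67.5°, 112.5°, 157.5°, 202.5°, 247.5°, 292.5°, 337.5°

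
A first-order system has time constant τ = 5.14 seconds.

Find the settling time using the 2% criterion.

For first-order system, 2% settling time ≈ 4τ = 4 × 5.14 = 20.56 s.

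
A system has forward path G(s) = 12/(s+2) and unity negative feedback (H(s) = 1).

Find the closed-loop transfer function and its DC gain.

T(s) = G/(1+GH) = [12/(s+2)] / [1 + 12/(s+2)] = 12/(s+2+12) = 12/(s+14). DC gain = 12/14 = 0.8571.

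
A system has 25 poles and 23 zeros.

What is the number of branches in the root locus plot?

Root locus has n branches where n = number of poles = 25.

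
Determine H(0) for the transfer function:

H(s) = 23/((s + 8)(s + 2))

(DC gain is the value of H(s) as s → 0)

DC gain = H(0) = 23/(8 × 2) = 23/16 = 1.4375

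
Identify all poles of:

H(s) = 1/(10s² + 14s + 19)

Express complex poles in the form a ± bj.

Discriminant = 14² - 4×10×19 = 196 - 760 = -564 < 0, so the poles are a complex conjugate pair s = (-14 ± j√564)/(2×10). Real part = -14/(2×10) = -14/20 = -0.7; imaginary part = ±√564/(2×10) ≈ 1.1874. Poles: s = -0.7 ± 1.1874j.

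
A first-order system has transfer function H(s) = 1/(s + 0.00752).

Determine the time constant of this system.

For H(s) = 1/(s + 1/τ), the pole is at -1/τ = -0.00752, so τ = 1/0.00752 = 133 s.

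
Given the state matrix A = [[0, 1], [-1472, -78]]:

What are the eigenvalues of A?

det(A - λI) = λ² - (-78)λ + 1472 = (λ - (-46))(λ - (-32)). Eigenvalues: -46, -32.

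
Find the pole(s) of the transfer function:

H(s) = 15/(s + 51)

Pole is where denominator = 0: s + 51 = 0, so s = -51.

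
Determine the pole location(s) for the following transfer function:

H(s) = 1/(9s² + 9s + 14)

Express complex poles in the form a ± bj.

Discriminant = 9² - 4×9×14 = 81 - 504 = -423 < 0, so the poles are a complex conjugate pair s = (-9 ± j√423)/(2×9). Real part = -9/(2×9) = -9/18 = -0.5; imaginary part = ±√423/(2×9) ≈ 1.1426. Poles: s = -0.5 ± 1.1426j.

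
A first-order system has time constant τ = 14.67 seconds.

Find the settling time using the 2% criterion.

For first-order system, 2% settling time ≈ 4τ = 4 × 14.67 = 58.68 s.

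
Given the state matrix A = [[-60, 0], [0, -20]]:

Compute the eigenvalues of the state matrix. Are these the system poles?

For diagonal matrix, eigenvalues are diagonal entries: λ₁ = -60, λ₂ = -20. Eigenvalues of A = system poles.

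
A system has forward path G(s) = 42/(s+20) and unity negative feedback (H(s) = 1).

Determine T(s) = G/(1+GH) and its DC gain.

T(s) = G/(1+GH) = [42/(s+20)] / [1 + 42/(s+20)] = 42/(s+20+42) = 42/(s+62). DC gain = 42/62 = 0.6774.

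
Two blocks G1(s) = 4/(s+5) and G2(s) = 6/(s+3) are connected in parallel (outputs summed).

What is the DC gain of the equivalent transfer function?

Parallel: G_eq = G1 + G2. DC gain = G1(0) + G2(0) = 4/5 + 6/3 = 0.8 + 2 = 2.8.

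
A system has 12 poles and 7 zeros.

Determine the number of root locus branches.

Root locus has n branches where n = number of poles = 12.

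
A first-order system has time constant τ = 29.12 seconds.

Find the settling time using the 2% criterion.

For first-order system, 2% settling time ≈ 4τ = 4 × 29.12 = 116.48 s.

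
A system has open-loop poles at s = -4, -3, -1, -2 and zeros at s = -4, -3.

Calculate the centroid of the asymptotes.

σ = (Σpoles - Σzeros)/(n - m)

σ = (Σpoles - Σzeros)/(n - m) = (-10 - (-7))/(4 - 2) = -3/2 = -1.5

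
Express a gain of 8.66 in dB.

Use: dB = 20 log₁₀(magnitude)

dB = 20 log₁₀(8.66) = 18.8 dB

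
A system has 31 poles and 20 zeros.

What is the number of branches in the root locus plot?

Root locus has n branches where n = number of poles = 31.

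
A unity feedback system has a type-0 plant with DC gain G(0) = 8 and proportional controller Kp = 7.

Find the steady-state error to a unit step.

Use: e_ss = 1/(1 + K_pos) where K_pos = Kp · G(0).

K_pos = Kp · G(0) = 7 × 8 = 56. e_ss = 1/(1 + 56) = 0.0175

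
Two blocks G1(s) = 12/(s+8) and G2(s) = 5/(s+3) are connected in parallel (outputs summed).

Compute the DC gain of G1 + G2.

Parallel: G_eq = G1 + G2. DC gain = G1(0) + G2(0) = 12/8 + 5/3 = 1.5 + 1.6667 = 3.1667.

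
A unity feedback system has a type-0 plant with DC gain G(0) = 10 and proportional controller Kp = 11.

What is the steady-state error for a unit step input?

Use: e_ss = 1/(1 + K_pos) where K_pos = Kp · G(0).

K_pos = Kp · G(0) = 11 × 10 = 110. e_ss = 1/(1 + 110) = 0.0090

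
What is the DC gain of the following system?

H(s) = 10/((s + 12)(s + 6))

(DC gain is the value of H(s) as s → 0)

DC gain = H(0) = 10/(12 × 6) = 10/72 = 0.1389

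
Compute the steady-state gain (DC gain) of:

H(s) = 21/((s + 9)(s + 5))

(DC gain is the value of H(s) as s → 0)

DC gain = H(0) = 21/(9 × 5) = 21/45 = 0.4667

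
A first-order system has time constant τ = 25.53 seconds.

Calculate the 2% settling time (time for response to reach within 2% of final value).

For first-order system, 2% settling time ≈ 4τ = 4 × 25.53 = 102.12 s.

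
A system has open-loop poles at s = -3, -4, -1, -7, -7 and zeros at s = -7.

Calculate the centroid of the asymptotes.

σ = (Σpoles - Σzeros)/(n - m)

σ = (Σpoles - Σzeros)/(n - m) = (-22 - (-7))/(5 - 1) = -15/4 = -3.75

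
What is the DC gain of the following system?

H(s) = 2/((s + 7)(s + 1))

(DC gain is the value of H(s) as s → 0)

DC gain = H(0) = 2/(7 × 1) = 2/7 = 0.2857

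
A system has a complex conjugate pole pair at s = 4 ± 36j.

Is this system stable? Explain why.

Real part of poles is 4 (> 0, right half-plane). Unstable.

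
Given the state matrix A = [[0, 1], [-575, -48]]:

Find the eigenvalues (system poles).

det(A - λI) = λ² - (-48)λ + 575 = (λ - (-23))(λ - (-25)). Eigenvalues: -23, -25.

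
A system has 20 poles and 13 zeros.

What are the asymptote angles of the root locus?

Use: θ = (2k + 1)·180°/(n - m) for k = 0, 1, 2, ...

n - m = 20 - 13 = 7. Angles: θk = (2k + 1)·180°/7 = 25.71°, 77.14°, 128.57°, 180°, 231.43°, 282.86°, 334.29°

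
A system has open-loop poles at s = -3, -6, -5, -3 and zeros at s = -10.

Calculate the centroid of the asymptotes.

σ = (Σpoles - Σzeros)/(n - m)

σ = (Σpoles - Σzeros)/(n - m) = (-17 - (-10))/(4 - 1) = -7/3 = -2.33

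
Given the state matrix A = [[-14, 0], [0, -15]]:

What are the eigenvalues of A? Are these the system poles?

For diagonal matrix, eigenvalues are diagonal entries: λ₁ = -14, λ₂ = -15. Eigenvalues of A = system poles.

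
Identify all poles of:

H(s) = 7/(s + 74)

Pole is where denominator = 0: s + 74 = 0, so s = -74.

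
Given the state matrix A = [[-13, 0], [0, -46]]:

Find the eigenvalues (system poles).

For diagonal matrix, eigenvalues are diagonal entries: λ₁ = -13, λ₂ = -46.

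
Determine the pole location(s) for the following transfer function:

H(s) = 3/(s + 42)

Pole is where denominator = 0: s + 42 = 0, so s = -42.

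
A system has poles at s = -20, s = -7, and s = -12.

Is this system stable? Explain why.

All poles are in the left half-plane. System is stable.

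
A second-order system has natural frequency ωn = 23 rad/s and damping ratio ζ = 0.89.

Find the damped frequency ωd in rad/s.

ωd = ωn√(1 - ζ²) = 23√(1 - 0.89²) = 10.49 rad/s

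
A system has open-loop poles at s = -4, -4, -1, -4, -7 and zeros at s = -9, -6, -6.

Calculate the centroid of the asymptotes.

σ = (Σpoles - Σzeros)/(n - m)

σ = (Σpoles - Σzeros)/(n - m) = (-20 - (-21))/(5 - 3) = 1/2 = 0.5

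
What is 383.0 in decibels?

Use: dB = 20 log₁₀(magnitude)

dB = 20 log₁₀(383.0) = 51.7 dB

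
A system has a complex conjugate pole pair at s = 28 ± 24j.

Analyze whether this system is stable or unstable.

Real part of poles is 28 (> 0, right half-plane). Unstable.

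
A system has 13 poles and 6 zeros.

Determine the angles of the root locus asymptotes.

n - m = 13 - 6 = 7. Angles: θk = (2k + 1)·180°/7 = 25.71°, 77.14°, 128.57°, 180°, 231.43°, 282.86°, 334.29°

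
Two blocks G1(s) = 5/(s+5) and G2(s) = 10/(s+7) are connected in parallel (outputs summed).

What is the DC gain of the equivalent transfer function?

Parallel: G_eq = G1 + G2. DC gain = G1(0) + G2(0) = 5/5 + 10/7 = 1 + 1.4286 = 2.4286.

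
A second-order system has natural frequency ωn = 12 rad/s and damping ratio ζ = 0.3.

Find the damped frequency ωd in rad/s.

ωd = ωn√(1 - ζ²) = 12√(1 - 0.3²) = 11.45 rad/s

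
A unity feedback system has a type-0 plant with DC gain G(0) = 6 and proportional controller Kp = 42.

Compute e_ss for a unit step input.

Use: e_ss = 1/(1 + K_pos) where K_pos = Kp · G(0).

K_pos = Kp · G(0) = 42 × 6 = 252. e_ss = 1/(1 + 252) = 0.0040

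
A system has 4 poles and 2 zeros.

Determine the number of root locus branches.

Root locus has n branches where n = number of poles = 4.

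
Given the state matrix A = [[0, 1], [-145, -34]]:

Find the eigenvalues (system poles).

det(A - λI) = λ² - (-34)λ + 145 = (λ - (-29))(λ - (-5)). Eigenvalues: -29, -5.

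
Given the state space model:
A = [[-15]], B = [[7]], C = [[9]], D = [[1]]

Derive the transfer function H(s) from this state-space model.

(sI - A)⁻¹ = 1/(s + 15). H(s) = 9×7/(s + 15) + 1 = (s + 78)/(s + 15).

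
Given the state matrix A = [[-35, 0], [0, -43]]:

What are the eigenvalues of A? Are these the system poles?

For diagonal matrix, eigenvalues are diagonal entries: λ₁ = -35, λ₂ = -43. Eigenvalues of A = system poles.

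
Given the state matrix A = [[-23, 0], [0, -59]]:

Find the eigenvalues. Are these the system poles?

For diagonal matrix, eigenvalues are diagonal entries: λ₁ = -23, λ₂ = -59. Eigenvalues of A = system poles.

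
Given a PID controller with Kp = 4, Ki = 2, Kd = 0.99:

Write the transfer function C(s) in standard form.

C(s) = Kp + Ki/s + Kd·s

Substituting values: C(s) = 4 + 2/s + 0.99s = (0.99s² + 4s + 2)/s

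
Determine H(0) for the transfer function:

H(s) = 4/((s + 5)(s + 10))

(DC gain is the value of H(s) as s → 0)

DC gain = H(0) = 4/(5 × 10) = 4/50 = 0.08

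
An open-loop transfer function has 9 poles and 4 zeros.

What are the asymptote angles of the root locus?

n - m = 9 - 4 = 5. Angles: θk = (2k + 1)·180°/5 = 36°, 108°, 180°, 252°, 324°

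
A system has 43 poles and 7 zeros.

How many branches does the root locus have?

Root locus has n branches where n = number of poles = 43.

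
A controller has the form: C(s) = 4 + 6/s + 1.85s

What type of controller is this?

This is a Proportional-Integral-Derivative (PID) controller.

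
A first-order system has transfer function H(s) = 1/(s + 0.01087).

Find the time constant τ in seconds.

For H(s) = 1/(s + 1/τ), the pole is at -1/τ = -0.01087, so τ = 1/0.01087 = 92 s.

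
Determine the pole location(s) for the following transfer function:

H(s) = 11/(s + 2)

Pole is where denominator = 0: s + 2 = 0, so s = -2.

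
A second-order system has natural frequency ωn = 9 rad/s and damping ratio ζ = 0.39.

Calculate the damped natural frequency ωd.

ωd = ωn√(1 - ζ²) = 9√(1 - 0.39²) = 8.29 rad/s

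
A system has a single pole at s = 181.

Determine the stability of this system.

Pole at s = 181 is in the right half-plane. Unstable.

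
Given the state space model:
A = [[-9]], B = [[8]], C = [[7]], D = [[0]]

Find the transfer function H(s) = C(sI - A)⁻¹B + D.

(sI - A)⁻¹ = 1/(s + 9). H(s) = 7 × 8/(s + 9) + 0 = 56/(s + 9).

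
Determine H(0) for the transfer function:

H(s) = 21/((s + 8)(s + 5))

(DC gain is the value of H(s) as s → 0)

DC gain = H(0) = 21/(8 × 5) = 21/40 = 0.525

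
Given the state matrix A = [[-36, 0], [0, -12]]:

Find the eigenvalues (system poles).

For diagonal matrix, eigenvalues are diagonal entries: λ₁ = -36, λ₂ = -12.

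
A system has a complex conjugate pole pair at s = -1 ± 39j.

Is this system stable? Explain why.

Real part of poles is -1 (< 0, left half-plane). Stable.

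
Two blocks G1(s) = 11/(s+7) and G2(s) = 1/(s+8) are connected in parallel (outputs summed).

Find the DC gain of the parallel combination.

Parallel: G_eq = G1 + G2. DC gain = G1(0) + G2(0) = 11/7 + 1/8 = 1.5714 + 0.125 = 1.6964.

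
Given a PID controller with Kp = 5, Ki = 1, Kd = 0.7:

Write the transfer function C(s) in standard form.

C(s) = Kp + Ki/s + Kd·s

Substituting values: C(s) = 5 + 1/s + 0.7s = (0.7s² + 5s + 1)/s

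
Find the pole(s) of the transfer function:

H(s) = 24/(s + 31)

Pole is where denominator = 0: s + 31 = 0, so s = -31.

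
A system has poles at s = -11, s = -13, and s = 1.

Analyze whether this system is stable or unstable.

Pole(s) at s = 1 are not in the left half-plane. System is unstable.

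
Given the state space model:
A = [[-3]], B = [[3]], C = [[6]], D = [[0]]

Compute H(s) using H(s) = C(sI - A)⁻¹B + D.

(sI - A)⁻¹ = 1/(s + 3). H(s) = 6 × 3/(s + 3) + 0 = 18/(s + 3).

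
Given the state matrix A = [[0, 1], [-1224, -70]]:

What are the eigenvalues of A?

det(A - λI) = λ² - (-70)λ + 1224 = (λ - (-36))(λ - (-34)). Eigenvalues: -36, -34.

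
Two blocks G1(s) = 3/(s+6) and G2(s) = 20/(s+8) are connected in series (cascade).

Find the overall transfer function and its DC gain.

Series: multiply transfer functions. G_eq = 3/(s+6) × 20/(s+8) = 60/((s+6)(s+8)). DC gain = 60/(6×8) = 1.25.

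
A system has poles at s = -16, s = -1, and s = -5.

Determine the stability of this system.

All poles are in the left half-plane. System is stable.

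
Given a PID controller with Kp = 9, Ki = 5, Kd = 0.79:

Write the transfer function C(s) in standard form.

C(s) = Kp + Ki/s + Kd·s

Substituting values: C(s) = 9 + 5/s + 0.79s = (0.79s² + 9s + 5)/s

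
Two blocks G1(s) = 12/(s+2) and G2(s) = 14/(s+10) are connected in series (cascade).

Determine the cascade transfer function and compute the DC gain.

Series: multiply transfer functions. G_eq = 12/(s+2) × 14/(s+10) = 168/((s+2)(s+10)). DC gain = 168/(2×10) = 8.4.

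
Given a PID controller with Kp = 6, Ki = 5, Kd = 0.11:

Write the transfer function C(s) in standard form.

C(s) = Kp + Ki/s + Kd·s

Substituting values: C(s) = 6 + 5/s + 0.11s = (0.11s² + 6s + 5)/s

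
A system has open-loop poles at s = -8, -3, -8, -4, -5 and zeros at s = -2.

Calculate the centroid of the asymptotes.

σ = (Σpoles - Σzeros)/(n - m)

σ = (Σpoles - Σzeros)/(n - m) = (-28 - (-2))/(5 - 1) = -26/4 = -6.5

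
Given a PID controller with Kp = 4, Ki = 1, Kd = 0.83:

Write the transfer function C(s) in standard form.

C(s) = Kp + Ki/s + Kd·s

Substituting values: C(s) = 4 + 1/s + 0.83s = (0.83s² + 4s + 1)/s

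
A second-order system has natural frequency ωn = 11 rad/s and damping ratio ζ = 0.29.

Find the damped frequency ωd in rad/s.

ωd = ωn√(1 - ζ²) = 11√(1 - 0.29²) = 10.53 rad/s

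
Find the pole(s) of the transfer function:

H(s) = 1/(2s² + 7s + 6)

Discriminant = 7² - 4×2×6 = 49 - 48 = 1 > 0, so two distinct real poles. Using quadratic formula: s = (-7 ± √1)/(2×2) = (-7 ± √1)/4, with √1 = 1. s₁ = -6/4 = -1.5, s₂ = -8/4 = -2. Poles: s₁ = -1.5, s₂ = -2.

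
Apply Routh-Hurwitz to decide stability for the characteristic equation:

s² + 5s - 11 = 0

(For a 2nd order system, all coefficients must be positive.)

Coefficients: 1, 5, -11. c=-11 not positive, so system is unstable.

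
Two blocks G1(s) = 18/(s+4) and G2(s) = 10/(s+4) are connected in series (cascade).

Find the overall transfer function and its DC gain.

Series: multiply transfer functions. G_eq = 18/(s+4) × 10/(s+4) = 180/((s+4)(s+4)). DC gain = 180/(4×4) = 11.25.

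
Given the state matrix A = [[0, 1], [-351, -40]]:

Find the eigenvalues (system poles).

det(A - λI) = λ² - (-40)λ + 351 = (λ - (-27))(λ - (-13)). Eigenvalues: -27, -13.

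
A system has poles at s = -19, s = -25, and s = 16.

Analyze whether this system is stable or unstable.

Pole(s) at s = 16 are not in the left half-plane. System is unstable.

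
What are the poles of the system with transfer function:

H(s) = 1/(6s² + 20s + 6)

Discriminant = 20² - 4×6×6 = 400 - 144 = 256 > 0, so two distinct real poles. Using quadratic formula: s = (-20 ± √256)/(2×6) = (-20 ± √256)/12, with √256 = 16. s₁ = -4/12 ≈ -0.3333, s₂ = -36/12 = -3. Poles: s₁ = -0.3333, s₂ = -3.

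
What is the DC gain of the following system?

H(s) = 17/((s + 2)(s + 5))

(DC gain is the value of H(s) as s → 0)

DC gain = H(0) = 17/(2 × 5) = 17/10 = 1.7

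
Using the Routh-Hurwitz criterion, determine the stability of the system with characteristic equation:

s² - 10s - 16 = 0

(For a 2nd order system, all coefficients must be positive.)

Coefficients: 1, -10, -16. b=-10, c=-16 not positive, so system is unstable.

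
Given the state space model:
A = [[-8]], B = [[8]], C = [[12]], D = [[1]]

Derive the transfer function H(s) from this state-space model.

(sI - A)⁻¹ = 1/(s + 8). H(s) = 12×8/(s + 8) + 1 = (s + 104)/(s + 8).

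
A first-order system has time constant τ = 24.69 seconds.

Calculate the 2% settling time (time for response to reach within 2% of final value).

For first-order system, 2% settling time ≈ 4τ = 4 × 24.69 = 98.76 s.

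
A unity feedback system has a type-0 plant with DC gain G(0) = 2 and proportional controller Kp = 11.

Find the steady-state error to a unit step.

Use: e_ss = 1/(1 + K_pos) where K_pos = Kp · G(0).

K_pos = Kp · G(0) = 11 × 2 = 22. e_ss = 1/(1 + 22) = 0.0435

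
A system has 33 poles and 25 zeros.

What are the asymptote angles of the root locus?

n - m = 33 - 25 = 8. Angles: θk = (2k + 1)·180°/8 = 22.5°, 67.5°, 112.5°, 157.5°, 202.5°, 247.5°, 292.5°, 337.5°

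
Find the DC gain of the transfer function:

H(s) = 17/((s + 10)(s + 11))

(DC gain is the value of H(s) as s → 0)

DC gain = H(0) = 17/(10 × 11) = 17/110 = 0.1545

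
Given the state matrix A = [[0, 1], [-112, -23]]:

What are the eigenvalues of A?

det(A - λI) = λ² - (-23)λ + 112 = (λ - (-7))(λ - (-16)). Eigenvalues: -7, -16.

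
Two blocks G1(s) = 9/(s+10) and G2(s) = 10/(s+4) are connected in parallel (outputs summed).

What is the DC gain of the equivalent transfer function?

Parallel: G_eq = G1 + G2. DC gain = G1(0) + G2(0) = 9/10 + 10/4 = 0.9 + 2.5 = 3.4.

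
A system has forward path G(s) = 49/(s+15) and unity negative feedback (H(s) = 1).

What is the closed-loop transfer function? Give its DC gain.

T(s) = G/(1+GH) = [49/(s+15)] / [1 + 49/(s+15)] = 49/(s+15+49) = 49/(s+64). DC gain = 49/64 = 0.765625.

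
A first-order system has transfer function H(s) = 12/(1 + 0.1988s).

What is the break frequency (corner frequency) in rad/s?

Corner frequency = 1/τ = 1/0.1988 = 5.03 rad/s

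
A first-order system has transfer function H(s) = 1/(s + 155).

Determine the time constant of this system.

For H(s) = 1/(s + 1/τ), the pole is at -1/τ = -155, so τ = 1/155 = 0.0065 s.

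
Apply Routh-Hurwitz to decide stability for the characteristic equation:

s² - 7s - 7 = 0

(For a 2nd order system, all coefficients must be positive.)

Coefficients: 1, -7, -7. b=-7, c=-7 not positive, so system is unstable.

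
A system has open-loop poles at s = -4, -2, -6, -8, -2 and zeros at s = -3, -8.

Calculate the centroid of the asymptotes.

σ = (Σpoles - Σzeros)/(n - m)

σ = (Σpoles - Σzeros)/(n - m) = (-22 - (-11))/(5 - 2) = -11/3 = -3.67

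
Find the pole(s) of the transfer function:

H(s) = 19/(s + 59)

Pole is where denominator = 0: s + 59 = 0, so s = -59.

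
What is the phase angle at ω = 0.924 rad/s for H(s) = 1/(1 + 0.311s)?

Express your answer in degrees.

Phase = -arctan(ωτ) = -arctan(0.924 × 0.311) = -16.0°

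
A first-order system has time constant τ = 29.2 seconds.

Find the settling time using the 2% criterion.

For first-order system, 2% settling time ≈ 4τ = 4 × 29.2 = 116.8 s.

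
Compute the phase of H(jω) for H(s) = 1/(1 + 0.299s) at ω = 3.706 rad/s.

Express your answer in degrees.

Phase = -arctan(ωτ) = -arctan(3.706 × 0.299) = -47.9°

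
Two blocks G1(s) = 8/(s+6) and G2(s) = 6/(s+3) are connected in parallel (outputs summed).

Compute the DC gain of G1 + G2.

Parallel: G_eq = G1 + G2. DC gain = G1(0) + G2(0) = 8/6 + 6/3 = 1.3333 + 2 = 3.3333.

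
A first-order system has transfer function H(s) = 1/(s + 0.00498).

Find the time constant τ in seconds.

For H(s) = 1/(s + 1/τ), the pole is at -1/τ = -0.00498, so τ = 1/0.00498 = 200.8 s.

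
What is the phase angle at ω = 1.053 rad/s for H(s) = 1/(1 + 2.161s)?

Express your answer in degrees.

Phase = -arctan(ωτ) = -arctan(1.053 × 2.161) = -66.3°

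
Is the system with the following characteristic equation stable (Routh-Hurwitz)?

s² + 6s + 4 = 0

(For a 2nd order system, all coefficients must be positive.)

Coefficients: 1, 6, 4. All positive, so system is stable.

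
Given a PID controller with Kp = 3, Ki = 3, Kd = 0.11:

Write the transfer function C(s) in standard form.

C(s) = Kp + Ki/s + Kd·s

Substituting values: C(s) = 3 + 3/s + 0.11s = (0.11s² + 3s + 3)/s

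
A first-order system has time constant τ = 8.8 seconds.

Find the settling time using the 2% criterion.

For first-order system, 2% settling time ≈ 4τ = 4 × 8.8 = 35.2 s.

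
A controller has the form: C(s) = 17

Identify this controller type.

This is a Proportional (P) controller.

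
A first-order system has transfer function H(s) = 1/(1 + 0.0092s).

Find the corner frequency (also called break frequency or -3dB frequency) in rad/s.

Corner frequency = 1/τ = 1/0.0092 = 108.696 rad/s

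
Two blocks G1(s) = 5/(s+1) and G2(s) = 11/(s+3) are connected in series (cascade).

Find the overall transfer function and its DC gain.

Series: multiply transfer functions. G_eq = 5/(s+1) × 11/(s+3) = 55/((s+1)(s+3)). DC gain = 55/(1×3) = 18.3333.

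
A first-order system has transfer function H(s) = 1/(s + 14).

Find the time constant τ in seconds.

For H(s) = 1/(s + 1/τ), the pole is at -1/τ = -14, so τ = 1/14 = 0.0714 s.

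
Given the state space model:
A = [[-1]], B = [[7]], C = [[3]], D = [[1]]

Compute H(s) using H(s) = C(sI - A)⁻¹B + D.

(sI - A)⁻¹ = 1/(s + 1). H(s) = 3×7/(s + 1) + 1 = (s + 22)/(s + 1).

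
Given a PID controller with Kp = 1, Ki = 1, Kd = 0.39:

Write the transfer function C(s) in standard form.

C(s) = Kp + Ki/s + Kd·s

Substituting values: C(s) = 1 + 1/s + 0.39s = (0.39s² + s + 1)/s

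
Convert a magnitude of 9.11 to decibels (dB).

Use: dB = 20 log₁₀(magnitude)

dB = 20 log₁₀(9.11) = 19.2 dB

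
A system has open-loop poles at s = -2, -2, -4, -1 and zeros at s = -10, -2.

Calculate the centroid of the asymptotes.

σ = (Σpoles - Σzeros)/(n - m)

σ = (Σpoles - Σzeros)/(n - m) = (-9 - (-12))/(4 - 2) = 3/2 = 1.5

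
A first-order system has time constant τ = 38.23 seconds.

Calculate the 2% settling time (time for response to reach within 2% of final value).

For first-order system, 2% settling time ≈ 4τ = 4 × 38.23 = 152.92 s.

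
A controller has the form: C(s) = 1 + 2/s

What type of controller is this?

This is a Proportional-Integral (PI) controller.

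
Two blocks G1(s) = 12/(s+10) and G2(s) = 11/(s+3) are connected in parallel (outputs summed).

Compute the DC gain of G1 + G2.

Parallel: G_eq = G1 + G2. DC gain = G1(0) + G2(0) = 12/10 + 11/3 = 1.2 + 3.6667 = 4.8667.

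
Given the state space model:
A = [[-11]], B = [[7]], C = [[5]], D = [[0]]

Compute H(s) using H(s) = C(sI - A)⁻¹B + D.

(sI - A)⁻¹ = 1/(s + 11). H(s) = 5 × 7/(s + 11) + 0 = 35/(s + 11).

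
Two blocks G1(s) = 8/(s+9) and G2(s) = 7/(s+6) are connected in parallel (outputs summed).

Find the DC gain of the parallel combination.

Parallel: G_eq = G1 + G2. DC gain = G1(0) + G2(0) = 8/9 + 7/6 = 0.8889 + 1.1667 = 2.0556.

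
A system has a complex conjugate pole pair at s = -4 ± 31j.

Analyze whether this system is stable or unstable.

Real part of poles is -4 (< 0, left half-plane). Stable.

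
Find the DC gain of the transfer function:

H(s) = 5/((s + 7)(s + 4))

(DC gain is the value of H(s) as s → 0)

DC gain = H(0) = 5/(7 × 4) = 5/28 = 0.1786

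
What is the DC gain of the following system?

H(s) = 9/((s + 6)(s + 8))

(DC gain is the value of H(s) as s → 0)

DC gain = H(0) = 9/(6 × 8) = 9/48 = 0.1875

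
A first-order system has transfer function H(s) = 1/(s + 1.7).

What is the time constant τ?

For H(s) = 1/(s + 1/τ), the pole is at -1/τ = -1.7, so τ = 1/1.7 = 0.5882 s.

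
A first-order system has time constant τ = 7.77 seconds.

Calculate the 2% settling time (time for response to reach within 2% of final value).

For first-order system, 2% settling time ≈ 4τ = 4 × 7.77 = 31.08 s.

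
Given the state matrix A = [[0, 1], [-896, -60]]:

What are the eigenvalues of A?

det(A - λI) = λ² - (-60)λ + 896 = (λ - (-28))(λ - (-32)). Eigenvalues: -28, -32.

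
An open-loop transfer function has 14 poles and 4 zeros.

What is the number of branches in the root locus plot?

Root locus has n branches where n = number of poles = 14.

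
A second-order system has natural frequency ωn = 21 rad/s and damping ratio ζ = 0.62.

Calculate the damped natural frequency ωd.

ωd = ωn√(1 - ζ²) = 21√(1 - 0.62²) = 16.48 rad/s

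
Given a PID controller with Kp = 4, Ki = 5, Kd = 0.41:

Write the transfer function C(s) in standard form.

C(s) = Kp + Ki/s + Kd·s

Substituting values: C(s) = 4 + 5/s + 0.41s = (0.41s² + 4s + 5)/s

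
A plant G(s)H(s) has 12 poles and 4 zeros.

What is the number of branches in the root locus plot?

Root locus has n branches where n = number of poles = 12.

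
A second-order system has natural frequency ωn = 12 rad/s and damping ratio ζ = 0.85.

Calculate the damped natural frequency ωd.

ωd = ωn√(1 - ζ²) = 12√(1 - 0.85²) = 6.32 rad/s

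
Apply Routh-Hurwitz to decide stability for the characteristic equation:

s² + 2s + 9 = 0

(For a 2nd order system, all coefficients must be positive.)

Coefficients: 1, 2, 9. All positive, so system is stable.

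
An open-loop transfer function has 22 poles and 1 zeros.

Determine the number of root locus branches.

Root locus has n branches where n = number of poles = 22.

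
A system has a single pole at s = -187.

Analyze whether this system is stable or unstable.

Pole at s = -187 is in the left half-plane. Stable.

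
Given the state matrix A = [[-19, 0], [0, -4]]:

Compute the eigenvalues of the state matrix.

For diagonal matrix, eigenvalues are diagonal entries: λ₁ = -19, λ₂ = -4.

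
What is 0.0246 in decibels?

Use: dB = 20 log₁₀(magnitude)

dB = 20 log₁₀(0.0246) = -32.2 dB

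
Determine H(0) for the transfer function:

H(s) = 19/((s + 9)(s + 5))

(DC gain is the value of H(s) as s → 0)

DC gain = H(0) = 19/(9 × 5) = 19/45 = 0.4222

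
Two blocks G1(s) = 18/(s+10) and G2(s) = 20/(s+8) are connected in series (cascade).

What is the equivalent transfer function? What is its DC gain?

Series: multiply transfer functions. G_eq = 18/(s+10) × 20/(s+8) = 360/((s+10)(s+8)). DC gain = 360/(10×8) = 4.5.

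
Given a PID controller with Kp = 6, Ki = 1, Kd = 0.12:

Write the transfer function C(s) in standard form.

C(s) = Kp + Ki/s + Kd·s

Substituting values: C(s) = 6 + 1/s + 0.12s = (0.12s² + 6s + 1)/s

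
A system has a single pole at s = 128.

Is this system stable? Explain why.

Pole at s = 128 is in the right half-plane. Unstable.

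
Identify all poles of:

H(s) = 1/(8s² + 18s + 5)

Discriminant = 18² - 4×8×5 = 324 - 160 = 164 > 0, so two distinct real poles. Using quadratic formula: s = (-18 ± √164)/(2×8) = (-18 ± √164)/16, with √164 ≈ 12.8062. s₁ ≈ -0.3246, s₂ ≈ -1.9254. Poles: s₁ = -0.3246, s₂ = -1.9254.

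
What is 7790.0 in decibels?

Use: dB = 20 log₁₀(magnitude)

dB = 20 log₁₀(7790.0) = 77.8 dB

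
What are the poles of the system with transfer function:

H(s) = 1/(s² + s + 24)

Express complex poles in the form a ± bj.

Discriminant = 1² - 4×1×24 = 1 - 96 = -95 < 0, so the poles are a complex conjugate pair s = (-1 ± j√95)/(2×1). Real part = -1/(2×1) = -1/2 = -0.5; imaginary part = ±√95/(2×1) ≈ 4.8734. Poles: s = -0.5 ± 4.8734j.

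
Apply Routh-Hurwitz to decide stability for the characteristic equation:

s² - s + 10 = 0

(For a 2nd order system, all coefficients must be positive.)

Coefficients: 1, -1, 10. b=-1 not positive, so system is unstable.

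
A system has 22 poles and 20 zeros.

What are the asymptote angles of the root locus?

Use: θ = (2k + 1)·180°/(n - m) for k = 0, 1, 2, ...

n - m = 22 - 20 = 2. Angles: θk = (2k + 1)·180°/2 = 90°, 270°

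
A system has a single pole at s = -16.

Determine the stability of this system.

Pole at s = -16 is in the left half-plane. Stable.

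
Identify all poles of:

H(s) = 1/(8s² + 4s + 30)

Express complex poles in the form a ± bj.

Discriminant = 4² - 4×8×30 = 16 - 960 = -944 < 0, so the poles are a complex conjugate pair s = (-4 ± j√944)/(2×8). Real part = -4/(2×8) = -4/16 = -0.25; imaginary part = ±√944/(2×8) ≈ 1.9203. Poles: s = -0.25 ± 1.9203j.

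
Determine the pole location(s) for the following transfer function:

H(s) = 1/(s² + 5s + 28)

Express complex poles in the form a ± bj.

Discriminant = 5² - 4×1×28 = 25 - 112 = -87 < 0, so the poles are a complex conjugate pair s = (-5 ± j√87)/(2×1). Real part = -5/(2×1) = -5/2 = -2.5; imaginary part = ±√87/(2×1) ≈ 4.6637. Poles: s = -2.5 ± 4.6637j.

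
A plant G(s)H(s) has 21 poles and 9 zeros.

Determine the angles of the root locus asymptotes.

n - m = 21 - 9 = 12. Angles: θk = (2k + 1)·180°/12 = 15°, 45°, 75°, 105°, 135°, 165°, 195°, 225°, 255°, 285°, 315°, 345°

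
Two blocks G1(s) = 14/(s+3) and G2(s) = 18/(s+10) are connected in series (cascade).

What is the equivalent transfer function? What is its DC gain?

Series: multiply transfer functions. G_eq = 14/(s+3) × 18/(s+10) = 252/((s+3)(s+10)). DC gain = 252/(3×10) = 8.4.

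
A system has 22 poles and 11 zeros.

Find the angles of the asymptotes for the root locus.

n - m = 22 - 11 = 11. Angles: θk = (2k + 1)·180°/11 = 16.36°, 49.09°, 81.82°, 114.55°, 147.27°, 180°, 212.73°, 245.45°, 278.18°, 310.91°, 343.64°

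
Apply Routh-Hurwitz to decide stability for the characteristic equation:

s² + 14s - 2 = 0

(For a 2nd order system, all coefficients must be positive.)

Coefficients: 1, 14, -2. c=-2 not positive, so system is unstable.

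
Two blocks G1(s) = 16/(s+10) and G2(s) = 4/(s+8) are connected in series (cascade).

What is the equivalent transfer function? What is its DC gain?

Series: multiply transfer functions. G_eq = 16/(s+10) × 4/(s+8) = 64/((s+10)(s+8)). DC gain = 64/(10×8) = 0.8.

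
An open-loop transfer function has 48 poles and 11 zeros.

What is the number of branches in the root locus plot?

Root locus has n branches where n = number of poles = 48.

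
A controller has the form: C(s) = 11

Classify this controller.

This is a Proportional (P) controller.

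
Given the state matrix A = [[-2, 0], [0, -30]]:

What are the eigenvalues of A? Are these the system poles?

For diagonal matrix, eigenvalues are diagonal entries: λ₁ = -2, λ₂ = -30. Eigenvalues of A = system poles.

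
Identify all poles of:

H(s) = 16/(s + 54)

Pole is where denominator = 0: s + 54 = 0, so s = -54.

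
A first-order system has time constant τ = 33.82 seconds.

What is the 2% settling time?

For first-order system, 2% settling time ≈ 4τ = 4 × 33.82 = 135.28 s.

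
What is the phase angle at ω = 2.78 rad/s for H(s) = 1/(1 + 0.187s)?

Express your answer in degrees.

Phase = -arctan(ωτ) = -arctan(2.78 × 0.187) = -27.5°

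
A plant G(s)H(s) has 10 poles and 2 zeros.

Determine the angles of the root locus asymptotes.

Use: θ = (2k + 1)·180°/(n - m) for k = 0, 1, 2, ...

n - m = 10 - 2 = 8. Angles: θk = (2k + 1)·180°/8 = 22.5°, 67.5°, 112.5°, 157.5°, 202.5°, 247.5°, 292.5°, 337.5°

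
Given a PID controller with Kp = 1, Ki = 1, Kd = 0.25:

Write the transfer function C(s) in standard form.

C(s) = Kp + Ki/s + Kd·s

Substituting values: C(s) = 1 + 1/s + 0.25s = (0.25s² + s + 1)/s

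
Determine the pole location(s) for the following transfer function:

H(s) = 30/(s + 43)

Pole is where denominator = 0: s + 43 = 0, so s = -43.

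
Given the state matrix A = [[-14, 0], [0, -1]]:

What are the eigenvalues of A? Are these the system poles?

For diagonal matrix, eigenvalues are diagonal entries: λ₁ = -14, λ₂ = -1. Eigenvalues of A = system poles.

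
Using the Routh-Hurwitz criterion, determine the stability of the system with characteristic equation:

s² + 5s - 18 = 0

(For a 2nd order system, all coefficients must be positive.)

Coefficients: 1, 5, -18. c=-18 not positive, so system is unstable.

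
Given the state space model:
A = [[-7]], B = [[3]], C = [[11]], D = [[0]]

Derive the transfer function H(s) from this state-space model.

(sI - A)⁻¹ = 1/(s + 7). H(s) = 11 × 3/(s + 7) + 0 = 33/(s + 7).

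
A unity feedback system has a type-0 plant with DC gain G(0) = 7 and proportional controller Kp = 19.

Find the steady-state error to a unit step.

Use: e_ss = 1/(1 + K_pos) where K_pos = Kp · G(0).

K_pos = Kp · G(0) = 19 × 7 = 133. e_ss = 1/(1 + 133) = 0.0075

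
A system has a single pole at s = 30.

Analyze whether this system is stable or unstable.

Pole at s = 30 is in the right half-plane. Unstable.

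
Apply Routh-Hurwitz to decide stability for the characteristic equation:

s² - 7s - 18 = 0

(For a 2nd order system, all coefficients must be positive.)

Coefficients: 1, -7, -18. b=-7, c=-18 not positive, so system is unstable.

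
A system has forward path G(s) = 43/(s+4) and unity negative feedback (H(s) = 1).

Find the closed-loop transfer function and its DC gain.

T(s) = G/(1+GH) = [43/(s+4)] / [1 + 43/(s+4)] = 43/(s+4+43) = 43/(s+47). DC gain = 43/47 = 0.9149.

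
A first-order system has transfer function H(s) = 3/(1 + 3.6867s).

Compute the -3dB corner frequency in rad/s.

Corner frequency = 1/τ = 1/3.6867 = 0.271 rad/s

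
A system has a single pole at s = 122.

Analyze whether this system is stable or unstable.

Pole at s = 122 is in the right half-plane. Unstable.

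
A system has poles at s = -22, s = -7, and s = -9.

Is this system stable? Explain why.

All poles are in the left half-plane. System is stable.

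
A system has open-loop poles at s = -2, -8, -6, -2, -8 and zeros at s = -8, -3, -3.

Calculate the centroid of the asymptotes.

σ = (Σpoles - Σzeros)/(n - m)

σ = (Σpoles - Σzeros)/(n - m) = (-26 - (-14))/(5 - 3) = -12/2 = -6.0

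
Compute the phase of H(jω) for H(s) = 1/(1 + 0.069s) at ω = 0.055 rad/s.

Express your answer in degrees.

Phase = -arctan(ωτ) = -arctan(0.055 × 0.069) = -0.2°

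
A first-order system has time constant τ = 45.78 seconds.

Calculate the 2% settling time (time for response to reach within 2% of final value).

For first-order system, 2% settling time ≈ 4τ = 4 × 45.78 = 183.12 s.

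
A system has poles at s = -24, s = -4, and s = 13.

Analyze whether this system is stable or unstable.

Pole(s) at s = 13 are not in the left half-plane. System is unstable.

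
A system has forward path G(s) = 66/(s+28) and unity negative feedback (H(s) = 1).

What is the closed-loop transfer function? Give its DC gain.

T(s) = G/(1+GH) = [66/(s+28)] / [1 + 66/(s+28)] = 66/(s+28+66) = 66/(s+94). DC gain = 66/94 = 0.7021.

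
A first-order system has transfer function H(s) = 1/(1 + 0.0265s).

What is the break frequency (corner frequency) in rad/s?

Corner frequency = 1/τ = 1/0.0265 = 37.736 rad/s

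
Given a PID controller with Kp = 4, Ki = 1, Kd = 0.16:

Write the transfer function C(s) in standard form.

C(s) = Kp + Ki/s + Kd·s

Substituting values: C(s) = 4 + 1/s + 0.16s = (0.16s² + 4s + 1)/s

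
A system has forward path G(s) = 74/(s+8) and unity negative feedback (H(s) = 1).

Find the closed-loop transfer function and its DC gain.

T(s) = G/(1+GH) = [74/(s+8)] / [1 + 74/(s+8)] = 74/(s+8+74) = 74/(s+82). DC gain = 74/82 = 0.9024.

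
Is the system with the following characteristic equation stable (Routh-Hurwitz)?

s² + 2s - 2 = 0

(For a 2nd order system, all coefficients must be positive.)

Coefficients: 1, 2, -2. c=-2 not positive, so system is unstable.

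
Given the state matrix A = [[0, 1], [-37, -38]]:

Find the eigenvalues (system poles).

det(A - λI) = λ² - (-38)λ + 37 = (λ - (-1))(λ - (-37)). Eigenvalues: -1, -37.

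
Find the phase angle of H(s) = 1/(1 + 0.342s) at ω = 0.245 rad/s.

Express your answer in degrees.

Phase = -arctan(ωτ) = -arctan(0.245 × 0.342) = -4.8°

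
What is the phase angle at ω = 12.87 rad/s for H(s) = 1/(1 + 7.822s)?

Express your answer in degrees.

Phase = -arctan(ωτ) = -arctan(12.87 × 7.822) = -89.4°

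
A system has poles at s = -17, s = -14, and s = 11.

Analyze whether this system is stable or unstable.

Pole(s) at s = 11 are not in the left half-plane. System is unstable.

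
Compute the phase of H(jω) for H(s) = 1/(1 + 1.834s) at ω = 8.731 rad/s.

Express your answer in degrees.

Phase = -arctan(ωτ) = -arctan(8.731 × 1.834) = -86.4°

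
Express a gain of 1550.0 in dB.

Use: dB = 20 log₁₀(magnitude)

dB = 20 log₁₀(1550.0) = 63.8 dB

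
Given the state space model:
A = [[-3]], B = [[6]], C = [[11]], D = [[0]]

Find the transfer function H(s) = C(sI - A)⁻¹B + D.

(sI - A)⁻¹ = 1/(s + 3). H(s) = 11 × 6/(s + 3) + 0 = 66/(s + 3).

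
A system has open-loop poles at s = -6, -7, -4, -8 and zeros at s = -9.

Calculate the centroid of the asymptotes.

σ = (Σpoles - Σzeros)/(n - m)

σ = (Σpoles - Σzeros)/(n - m) = (-25 - (-9))/(4 - 1) = -16/3 = -5.33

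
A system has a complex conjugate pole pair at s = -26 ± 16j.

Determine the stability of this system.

Real part of poles is -26 (< 0, left half-plane). Stable.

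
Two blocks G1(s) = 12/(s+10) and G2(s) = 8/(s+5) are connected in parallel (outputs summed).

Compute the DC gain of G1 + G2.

Parallel: G_eq = G1 + G2. DC gain = G1(0) + G2(0) = 12/10 + 8/5 = 1.2 + 1.6 = 2.8.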